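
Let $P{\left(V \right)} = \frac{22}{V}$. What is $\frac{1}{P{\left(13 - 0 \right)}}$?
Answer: $\frac{13}{22} \approx 0.59091$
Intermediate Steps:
$\frac{1}{P{\left(13 - 0 \right)}} = \frac{1}{22 \frac{1}{13 - 0}} = \frac{1}{22 \frac{1}{13 + 0}} = \frac{1}{22 \cdot \frac{1}{13}} = \frac{1}{\frac{22}{13}} = \frac{13}{22}$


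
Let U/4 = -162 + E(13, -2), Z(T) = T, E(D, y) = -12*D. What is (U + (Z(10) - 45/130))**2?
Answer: 1077218041/676 ≈ 1.5935e+6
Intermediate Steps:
U = -1272 (U = 4*(-162 - 12*13) = 4*(-162 - 156) = 4*(-318) = -1272)
(U + (Z(10) - 45/130))**2 = (-1272 + (10 - 45/130))**2 = (-1272 + (10 - 45*1/130))**2 = (-1272 + (10 - 9/26))**2 = (-1272 + 251/26)**2 = (-32821/26)**2 = 1077218041/676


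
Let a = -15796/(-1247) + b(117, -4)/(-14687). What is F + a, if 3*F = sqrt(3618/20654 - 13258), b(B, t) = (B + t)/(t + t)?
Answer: 1856107727/146517512 + 11*I*sqrt(11685176059)/30981 ≈ 12.668 + 38.381*I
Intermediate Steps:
b(B, t) = (B + t)/(2*t) (b(B, t) = (B + t)/((2*t)) = (B + t)*(1/(2*t)) = (B + t)/(2*t))
a = 1856107727/146517512 (a = -15796/(-1247) + ((1/2)*(117 - 4)/(-4))/(-14687) = -15796*(-1/1247) + ((1/2)*(-1/4)*113)*(-1/14687) = 15796/1247 - 113/8*(-1/14687) = 15796/1247 + 113/117496 = 1856107727/146517512 ≈ 12.668)
F = 11*I*sqrt(11685176059)/30981 (F = sqrt(3618/20654 - 13258)/3 = sqrt(3618*(1/20654) - 13258)/3 = sqrt(1809/10327 - 13258)/3 = sqrt(-136913557/10327)/3 = (11*I*sqrt(11685176059)/10327)/3 = 11*I*sqrt(11685176059)/30981 ≈ 38.381*I)
F + a = 11*I*sqrt(11685176059)/30981 + 1856107727/146517512 = 1856107727/146517512 + 11*I*sqrt(11685176059)/30981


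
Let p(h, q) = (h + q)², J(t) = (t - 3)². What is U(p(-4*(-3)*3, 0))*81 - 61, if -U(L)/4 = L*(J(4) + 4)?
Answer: -2099581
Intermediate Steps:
J(t) = (-3 + t)²
U(L) = -20*L (U(L) = -4*L*((-3 + 4)² + 4) = -4*L*(1² + 4) = -4*L*(1 + 4) = -4*L*5 = -20*L)
U(p(-4*(-3)*3, 0))*81 - 61 = -20*(-4*(-3)*3 + 0)²*81 - 61 = -20*(12*3 + 0)²*81 - 61 = -20*(36 + 0)²*81 - 61 = -20*36²*81 - 61 = -20*1296*81 - 61 = -25920*81 - 61 = -2099520 - 61 = -2099581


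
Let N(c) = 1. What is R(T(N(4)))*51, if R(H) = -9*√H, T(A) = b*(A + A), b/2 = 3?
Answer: -918*√3 ≈ -1590.0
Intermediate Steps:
b = 6 (b = 2*3 = 6)
T(A) = 12*A (T(A) = 6*(A + A) = 6*(2*A) = 12*A)
R(T(N(4)))*51 = -9*2*√3*51 = -18*√3*51 = -918*√3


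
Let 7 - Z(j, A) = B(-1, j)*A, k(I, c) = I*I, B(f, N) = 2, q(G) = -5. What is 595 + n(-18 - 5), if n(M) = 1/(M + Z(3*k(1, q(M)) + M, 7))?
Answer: 17849/30 ≈ 594.97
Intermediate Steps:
k(I, c) = I²
Z(j, A) = 7 - 2*A
n(M) = 1/(-7 + M) (n(M) = 1/(M + (7 - 2*7)) = 1/(M + (7 - 14)) = 1/(M - 7) = 1/(-7 + M))
595 + n(-18 - 5) = 595 + 1/(-7 + (-18 - 5)) = 595 + 1/(-7 - 23) = 595 + 1/(-30) = 595 - 1/30 = 17849/30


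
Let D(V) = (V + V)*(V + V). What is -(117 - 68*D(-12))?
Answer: 39051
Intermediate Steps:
D(V) = 4*V² (D(V) = (2*V)*(2*V) = 4*V²)
-(117 - 68*D(-12)) = -(117 - 272*(-12)²) = -(117 - 272*144) = -(117 - 68*576) = -(117 - 39168) = -1*(-39051) = 39051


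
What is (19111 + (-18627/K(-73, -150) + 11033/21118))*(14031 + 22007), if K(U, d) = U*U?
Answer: 38747620569210147/56268911 ≈ 6.8862e+8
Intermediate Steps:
K(U, d) = U²
(19111 + (-18627/K(-73, -150) + 11033/21118))*(14031 + 22007) = (19111 + (-18627/((-73)²) + 11033/21118))*(14031 + 22007) = (19111 + (-18627/5329 + 11033*(1/21118)))*36038 = (19111 + (-18627*1/5329 + 11033/21118))*36038 = (19111 + (-18627/5329 + 11033/21118))*36038 = (19111 - 334570129/112537822)*36038 = (2150375746113/112537822)*36038 = 38747620569210147/56268911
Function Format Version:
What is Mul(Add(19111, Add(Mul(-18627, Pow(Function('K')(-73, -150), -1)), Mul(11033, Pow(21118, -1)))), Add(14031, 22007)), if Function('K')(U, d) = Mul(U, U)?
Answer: Rational(38747620569210147, 56268911) ≈ 6.8862e+8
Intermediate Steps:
Function('K')(U, d) = Pow(U, 2)
Mul(Add(19111, Add(Mul(-18627, Pow(Function('K')(-73, -150), -1)), Mul(11033, Pow(21118, -1)))), Add(14031, 22007)) = Mul(Add(19111, Add(Mul(-18627, Pow(Pow(-73, 2), -1)), Mul(11033, Pow(21118, -1)))), Add(14031, 22007)) = Mul(Add(19111, Add(Mul(-18627, Pow(5329, -1)), Mul(11033, Rational(1, 21118)))), 36038) = Mul(Add(19111, Add(Mul(-18627, Rational(1, 5329)), Rational(11033, 21118))), 36038) = Mul(Add(19111, Add(Rational(-18627, 5329), Rational(11033, 21118))), 36038) = Mul(Add(19111, Rational(-334570129, 112537822)), 36038) = Mul(Rational(2150375746113, 112537822), 36038) = Rational(38747620569210147, 56268911)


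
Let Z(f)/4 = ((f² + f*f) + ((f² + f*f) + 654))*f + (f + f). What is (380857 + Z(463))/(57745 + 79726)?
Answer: 1589641321/137471 ≈ 11563.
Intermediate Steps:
Z(f) = 8*f + 4*f*(654 + 4*f²) (Z(f) = 4*(((f² + f*f) + ((f² + f*f) + 654))*f + (f + f)) = 4*(((f² + f²) + ((f² + f²) + 654))*f + 2*f) = 4*((2*f² + (2*f² + 654))*f + 2*f) = 4*((2*f² + (654 + 2*f²))*f + 2*f) = 4*((654 + 4*f²)*f + 2*f) = 4*(f*(654 + 4*f²) + 2*f) = 4*(2*f + f*(654 + 4*f²)) = 8*f + 4*f*(654 + 4*f²))
(380857 + Z(463))/(57745 + 79726) = (380857 + 16*463*(164 + 463²))/(57745 + 79726) = (380857 + 16*463*(164 + 214369))/137471 = (380857 + 16*463*214533)*(1/137471) = (380857 + 1589260464)*(1/137471) = 1589641321*(1/137471) = 1589641321/137471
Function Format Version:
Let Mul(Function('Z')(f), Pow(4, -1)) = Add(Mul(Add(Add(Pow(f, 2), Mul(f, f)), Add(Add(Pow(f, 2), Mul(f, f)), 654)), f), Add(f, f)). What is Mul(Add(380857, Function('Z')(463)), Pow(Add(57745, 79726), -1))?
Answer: Rational(1589641321, 137471) ≈ 11563.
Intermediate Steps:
Function('Z')(f) = Add(Mul(8, f), Mul(4, f, Add(654, Mul(4, Pow(f, 2))))) (Function('Z')(f) = Mul(4, Add(Mul(Add(Add(Pow(f, 2), Mul(f, f)), Add(Add(Pow(f, 2), Mul(f, f)), 654)), f), Add(f, f))) = Mul(4, Add(Mul(Add(Add(Pow(f, 2), Pow(f, 2)), Add(Add(Pow(f, 2), Pow(f, 2)), 654)), f), Mul(2, f))) = Mul(4, Add(Mul(Add(Mul(2, Pow(f, 2)), Add(Mul(2, Pow(f, 2)), 654)), f), Mul(2, f))) = Mul(4, Add(Mul(Add(Mul(2, Pow(f, 2)), Add(654, Mul(2, Pow(f, 2)))), f), Mul(2, f))) = Mul(4, Add(Mul(Add(654, Mul(4, Pow(f, 2))), f), Mul(2, f))) = Mul(4, Add(Mul(f, Add(654, Mul(4, Pow(f, 2)))), Mul(2, f))) = Mul(4, Add(Mul(2, f), Mul(f, Add(654, Mul(4, Pow(f, 2)))))) = Add(Mul(8, f), Mul(4, f, Add(654, Mul(4, Pow(f, 2))))))
Mul(Add(380857, Function('Z')(463)), Pow(Add(57745, 79726), -1)) = Mul(Add(380857, Mul(16, 463, Add(164, Pow(463, 2)))), Pow(Add(57745, 79726), -1)) = Mul(Add(380857, Mul(16, 463, Add(164, 214369))), Pow(137471, -1)) = Mul(Add(380857, Mul(16, 463, 214533)), Rational(1, 137471)) = Mul(Add(380857, 1589260464), Rational(1, 137471)) = Mul(1589641321, Rational(1, 137471)) = Rational(1589641321, 137471)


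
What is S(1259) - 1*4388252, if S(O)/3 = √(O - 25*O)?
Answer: -4388252 + 6*I*√7554 ≈ -4.3883e+6 + 521.48*I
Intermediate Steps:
S(O) = 6*√6*√(-O) (S(O) = 3*√(O - 25*O) = 3*√(-24*O) = 3*(2*√6*√(-O)) = 6*√6*√(-O))
S(1259) - 1*4388252 = 6*√6*√(-1*1259) - 1*4388252 = 6*√6*√(-1259) - 4388252 = 6*√6*(I*√1259) - 4388252 = 6*I*√7554 - 4388252 = -4388252 + 6*I*√7554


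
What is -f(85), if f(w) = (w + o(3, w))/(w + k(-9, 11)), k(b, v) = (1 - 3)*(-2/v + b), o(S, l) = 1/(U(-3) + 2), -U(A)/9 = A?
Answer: -9042/10991 ≈ -0.82267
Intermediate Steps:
U(A) = -9*A
o(S, l) = 1/29 (o(S, l) = 1/(-9*(-3) + 2) = 1/(27 + 2) = 1/29)
k(b, v) = -2*b + 4/v (k(b, v) = -2*(b - 2/v) = -2*b + 4/v)
f(w) = (1/29 + w)/(202/11 + w) (f(w) = (w + 1/29)/(w + (-2*(-9) + 4/11)) = (1/29 + w)/(w + (18 + 4*(1/11))) = (1/29 + w)/(w + (18 + 4/11)) = (1/29 + w)/(w + 202/11) = (1/29 + w)/(202/11 + w))
-f(85) = -11*(1 + 29*85)/(29*(202 + 11*85)) = -11*(1 + 2465)/(29*(202 + 935)) = -11*2466/(29*1137) = -1*9042/10991 = -9042/10991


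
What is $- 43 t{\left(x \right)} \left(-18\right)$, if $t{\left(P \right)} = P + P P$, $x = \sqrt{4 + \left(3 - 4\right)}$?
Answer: $2322 + 774 \sqrt{3} \approx 3662.6$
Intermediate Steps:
$x = \sqrt{3}$ ($x = \sqrt{4 + \left(3 - 4\right)} = \sqrt{4 - 1} = \sqrt{3} \approx 1.732$)
$t{\left(P \right)} = P + P^{2}$
$- 43 t{\left(x \right)} \left(-18\right) = - 43 \sqrt{3} \left(1 + \sqrt{3}\right) \left(-18\right) = 774 \sqrt{3} \left(1 + \sqrt{3}\right)$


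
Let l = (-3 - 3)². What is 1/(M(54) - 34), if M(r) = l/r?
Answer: -3/100 ≈ -0.030000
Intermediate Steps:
l = 36 (l = (-6)² = 36)
M(r) = 36/r
1/(M(54) - 34) = 1/(36/54 - 34) = 1/(36*(1/54) - 34) = 1/(⅔ - 34) = 1/(-100/3) = -3/100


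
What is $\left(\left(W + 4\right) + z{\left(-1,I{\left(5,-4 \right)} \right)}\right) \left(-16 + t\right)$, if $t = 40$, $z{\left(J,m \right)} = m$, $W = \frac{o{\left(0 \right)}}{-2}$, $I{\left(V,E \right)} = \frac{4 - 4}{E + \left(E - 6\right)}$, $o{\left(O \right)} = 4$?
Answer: $48$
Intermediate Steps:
$I{\left(V,E \right)} = 0$ ($I{\left(V,E \right)} = \frac{0}{E + \left(E - 6\right)} = \frac{0}{E + \left(-6 + E\right)} = \frac{0}{-6 + 2 E} = 0$)
$W = -2$ ($W = \frac{4}{-2} = 4 \left(- \frac{1}{2}\right) = -2$)
$\left(\left(W + 4\right) + z{\left(-1,I{\left(5,-4 \right)} \right)}\right) \left(-16 + t\right) = \left(\left(-2 + 4\right) + 0\right) \left(-16 + 40\right) = \left(2 + 0\right) 24 = 2 \cdot 24 = 48$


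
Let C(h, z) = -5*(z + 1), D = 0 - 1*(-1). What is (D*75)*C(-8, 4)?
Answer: -1875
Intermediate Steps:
D = 1 (D = 0 + 1 = 1)
C(h, z) = -5 - 5*z (C(h, z) = -5*(1 + z) = -5 - 5*z)
(D*75)*C(-8, 4) = (1*75)*(-5 - 5*4) = 75*(-5 - 20) = 75*(-25) = -1875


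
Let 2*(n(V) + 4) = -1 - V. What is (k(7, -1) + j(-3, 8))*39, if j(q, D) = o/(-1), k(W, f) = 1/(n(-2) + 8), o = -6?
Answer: 728/3 ≈ 242.67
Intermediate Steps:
n(V) = -9/2 - V/2 (n(V) = -4 + (-1 - V)/2 = -4 + (-1/2 - V/2) = -9/2 - V/2)
k(W, f) = 2/9 (k(W, f) = 1/((-9/2 - 1/2*(-2)) + 8) = 1/((-9/2 + 1) + 8) = 1/(-7/2 + 8) = 1/(9/2) = 2/9)
j(q, D) = 6 (j(q, D) = -6/(-1) = -6*(-1) = 6)
(k(7, -1) + j(-3, 8))*39 = (2/9 + 6)*39 = (56/9)*39 = 728/3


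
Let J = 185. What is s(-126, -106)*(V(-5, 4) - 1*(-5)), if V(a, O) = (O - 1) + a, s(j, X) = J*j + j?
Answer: -70308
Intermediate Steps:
s(j, X) = 186*j (s(j, X) = 185*j + j = 186*j)
V(a, O) = -1 + O + a (V(a, O) = (-1 + O) + a = -1 + O + a)
s(-126, -106)*(V(-5, 4) - 1*(-5)) = (186*(-126))*((-1 + 4 - 5) - 1*(-5)) = -23436*(-2 + 5) = -23436*3 = -70308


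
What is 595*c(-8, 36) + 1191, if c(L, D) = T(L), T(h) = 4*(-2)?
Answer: -3569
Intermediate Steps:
T(h) = -8
c(L, D) = -8
595*c(-8, 36) + 1191 = 595*(-8) + 1191 = -4760 + 1191 = -3569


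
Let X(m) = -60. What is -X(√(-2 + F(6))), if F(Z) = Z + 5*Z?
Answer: 60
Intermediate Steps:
F(Z) = 6*Z
-X(√(-2 + F(6))) = -1*(-60) = 60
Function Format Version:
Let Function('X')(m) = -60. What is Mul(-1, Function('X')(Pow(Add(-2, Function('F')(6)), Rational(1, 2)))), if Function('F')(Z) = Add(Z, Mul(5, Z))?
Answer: 60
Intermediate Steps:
Function('F')(Z) = Mul(6, Z)
Mul(-1, Function('X')(Pow(Add(-2, Function('F')(6)), Rational(1, 2)))) = Mul(-1, -60) = 60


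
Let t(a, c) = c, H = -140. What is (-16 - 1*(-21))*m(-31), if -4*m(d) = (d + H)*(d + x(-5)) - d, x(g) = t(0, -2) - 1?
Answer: -29225/4 ≈ -7306.3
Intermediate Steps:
x(g) = -3 (x(g) = -2 - 1 = -3)
m(d) = d/4 - (-140 + d)*(-3 + d)/4 (m(d) = -((d - 140)*(d - 3) - d)/4 = -((-140 + d)*(-3 + d) - d)/4 = -(-d + (-140 + d)*(-3 + d))/4 = d/4 - (-140 + d)*(-3 + d)/4)
(-16 - 1*(-21))*m(-31) = (-16 - 1*(-21))*(-105 + 36*(-31) - 1/4*(-31)**2) = (-16 + 21)*(-105 - 1116 - 1/4*961) = 5*(-105 - 1116 - 961/4) = 5*(-5845/4) = -29225/4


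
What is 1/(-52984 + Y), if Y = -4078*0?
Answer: -1/52984 ≈ -1.8874e-5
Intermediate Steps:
Y = 0
1/(-52984 + Y) = 1/(-52984 + 0) = 1/(-52984) = -1/52984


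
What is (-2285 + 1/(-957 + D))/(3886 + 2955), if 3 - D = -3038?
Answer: -4761939/14256644 ≈ -0.33402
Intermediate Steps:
D = 3041 (D = 3 - 1*(-3038) = 3 + 3038 = 3041)
(-2285 + 1/(-957 + D))/(3886 + 2955) = (-2285 + 1/(-957 + 3041))/(3886 + 2955) = (-2285 + 1/2084)/6841 = (-2285 + 1/2084)*(1/6841) = -4761939/2084*1/6841 = -4761939/14256644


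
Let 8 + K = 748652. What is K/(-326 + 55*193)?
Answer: 748644/10289 ≈ 72.762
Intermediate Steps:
K = 748644 (K = -8 + 748652 = 748644)
K/(-326 + 55*193) = 748644/(-326 + 55*193) = 748644/(-326 + 10615) = 748644/10289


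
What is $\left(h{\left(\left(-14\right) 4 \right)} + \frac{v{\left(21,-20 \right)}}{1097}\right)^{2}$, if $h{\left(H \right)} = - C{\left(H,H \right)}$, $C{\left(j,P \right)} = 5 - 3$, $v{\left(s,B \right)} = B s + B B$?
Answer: $\frac{4901796}{1203409} \approx 4.0733$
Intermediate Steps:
$v{\left(s,B \right)} = B^{2} + B s$ ($v{\left(s,B \right)} = B s + B^{2} = B^{2} + B s$)
$C{\left(j,P \right)} = 2$
$h{\left(H \right)} = -2$ ($h{\left(H \right)} = \left(-1\right) 2 = -2$)
$\left(h{\left(\left(-14\right) 4 \right)} + \frac{v{\left(21,-20 \right)}}{1097}\right)^{2} = \left(-2 + \frac{\left(-20\right) \left(-20 + 21\right)}{1097}\right)^{2} = \left(-2 + \left(-20\right) 1 \cdot \frac{1}{1097}\right)^{2} = \left(-2 - \frac{20}{1097}\right)^{2} = \left(- \frac{2214}{1097}\right)^{2} = \frac{4901796}{1203409}$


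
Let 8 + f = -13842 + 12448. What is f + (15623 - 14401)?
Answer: -180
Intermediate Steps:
f = -1402 (f = -8 + (-13842 + 12448) = -8 - 1394 = -1402)
f + (15623 - 14401) = -1402 + (15623 - 14401) = -1402 + 1222 = -180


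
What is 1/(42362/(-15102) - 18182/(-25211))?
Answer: -190368261/396701909 ≈ -0.47988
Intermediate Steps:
1/(42362/(-15102) - 18182/(-25211)) = 1/(42362*(-1/15102) - 18182*(-1/25211)) = 1/(-21181/7551 + 18182/25211) = 1/(-396701909/190368261) = -190368261/396701909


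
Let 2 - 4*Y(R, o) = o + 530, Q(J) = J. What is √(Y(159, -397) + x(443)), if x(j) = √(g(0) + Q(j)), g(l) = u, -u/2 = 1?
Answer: I*√47/2 ≈ 3.4278*I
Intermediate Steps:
u = -2 (u = -2*1 = -2)
g(l) = -2
Y(R, o) = -132 - o/4 (Y(R, o) = ½ - (o + 530)/4 = ½ - (530 + o)/4 = ½ + (-265/2 - o/4) = -132 - o/4)
x(j) = √(-2 + j)
√(Y(159, -397) + x(443)) = √((-132 - ¼*(-397)) + √(-2 + 443)) = √((-132 + 397/4) + √441) = √(-131/4 + 21) = √(-47/4) = I*√47/2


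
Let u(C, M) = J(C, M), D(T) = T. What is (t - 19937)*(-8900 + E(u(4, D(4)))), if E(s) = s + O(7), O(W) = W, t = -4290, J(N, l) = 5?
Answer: 215329576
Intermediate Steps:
u(C, M) = 5
E(s) = 7 + s (E(s) = s + 7 = 7 + s)
(t - 19937)*(-8900 + E(u(4, D(4)))) = (-4290 - 19937)*(-8900 + (7 + 5)) = -24227*(-8900 + 12) = -24227*(-8888) = 215329576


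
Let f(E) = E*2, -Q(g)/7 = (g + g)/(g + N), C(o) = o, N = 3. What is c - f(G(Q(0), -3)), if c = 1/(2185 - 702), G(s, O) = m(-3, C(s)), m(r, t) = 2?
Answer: -5931/1483 ≈ -3.9993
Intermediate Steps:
Q(g) = -14*g/(3 + g) (Q(g) = -7*(g + g)/(g + 3) = -7*2*g/(3 + g) = -14*g/(3 + g))
G(s, O) = 2
c = 1/1483 ≈ 0.00067431
f(E) = 2*E
c - f(G(Q(0), -3)) = 1/1483 - 2*2 = 1/1483 - 1*4 = 1/1483 - 4 = -5931/1483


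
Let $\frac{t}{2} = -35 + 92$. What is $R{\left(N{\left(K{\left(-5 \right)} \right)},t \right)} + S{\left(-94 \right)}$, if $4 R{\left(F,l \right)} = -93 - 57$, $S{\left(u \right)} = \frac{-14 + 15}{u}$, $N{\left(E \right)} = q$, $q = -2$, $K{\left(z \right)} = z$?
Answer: $- \frac{1763}{47} \approx -37.511$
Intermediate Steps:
$N{\left(E \right)} = -2$
$S{\left(u \right)} = \frac{1}{u}$ ($S{\left(u \right)} = 1 \frac{1}{u} = \frac{1}{u}$)
$t = 114$ ($t = 2 \left(-35 + 92\right) = 2 \cdot 57 = 114$)
$R{\left(F,l \right)} = - \frac{75}{2}$ ($R{\left(F,l \right)} = \frac{-93 - 57}{4} = \frac{1}{4} \left(-150\right) = - \frac{75}{2}$)
$R{\left(N{\left(K{\left(-5 \right)} \right)},t \right)} + S{\left(-94 \right)} = - \frac{75}{2} + \frac{1}{-94} = - \frac{75}{2} - \frac{1}{94} = - \frac{1763}{47}$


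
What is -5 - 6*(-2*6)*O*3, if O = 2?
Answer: 427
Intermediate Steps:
-5 - 6*(-2*6)*O*3 = -5 - 6*-2*6*2*3 = -5 - 6*(-12*2)*3 = -5 - (-144)*3 = -5 - 6*(-72) = -5 + 432 = 427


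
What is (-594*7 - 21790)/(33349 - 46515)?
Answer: 12974/6583 ≈ 1.9708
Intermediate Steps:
(-594*7 - 21790)/(33349 - 46515) = (-4158 - 21790)/(-13166) = -25948*(-1/13166) = 12974/6583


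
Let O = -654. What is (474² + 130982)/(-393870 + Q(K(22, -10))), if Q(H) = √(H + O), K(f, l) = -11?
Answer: -1474558068/1632985027 - 355658*I*√665/155133577565 ≈ -0.90298 - 5.912e-5*I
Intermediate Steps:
Q(H) = √(-654 + H) (Q(H) = √(H - 654) = √(-654 + H))
(474² + 130982)/(-393870 + Q(K(22, -10))) = (474² + 130982)/(-393870 + √(-654 - 11)) = (224676 + 130982)/(-393870 + √(-665)) = 355658/(-393870 + I*√665)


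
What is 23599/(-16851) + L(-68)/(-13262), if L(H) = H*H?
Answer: -195444481/111738981 ≈ -1.7491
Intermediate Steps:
L(H) = H²
23599/(-16851) + L(-68)/(-13262) = 23599/(-16851) + (-68)²/(-13262) = 23599*(-1/16851) + 4624*(-1/13262) = -23599/16851 - 2312/6631 = -195444481/111738981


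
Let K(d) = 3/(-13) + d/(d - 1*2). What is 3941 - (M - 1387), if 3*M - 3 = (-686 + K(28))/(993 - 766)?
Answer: 15722946/2951 ≈ 5328.0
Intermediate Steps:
K(d) = -3/13 + d/(-2 + d) (K(d) = 3*(-1/13) + d/(d - 2) = -3/13 + d/(-2 + d))
M = -18/2951 (M = 1 + ((-686 + 2*(3 + 5*28)/(13*(-2 + 28)))/(993 - 766))/3 = 1 + ((-686 + (2/13)*(3 + 140)/26)/227)/3 = 1 + ((-686 + (2/13)*(1/26)*143)*(1/227))/3 = 1 + ((-686 + 11/13)*(1/227))/3 = 1 + (-8907/13*1/227)/3 = 1 + (1/3)*(-8907/2951) = 1 - 2969/2951 = -18/2951 ≈ -0.0060996)
3941 - (M - 1387) = 3941 - (-18/2951 - 1387) = 3941 - 1*(-4093055/2951) = 3941 + 4093055/2951 = 15722946/2951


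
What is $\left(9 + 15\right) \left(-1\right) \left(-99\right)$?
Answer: $2376$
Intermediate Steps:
$\left(9 + 15\right) \left(-1\right) \left(-99\right) = 24 \left(-1\right) \left(-99\right) = \left(-24\right) \left(-99\right) = 2376$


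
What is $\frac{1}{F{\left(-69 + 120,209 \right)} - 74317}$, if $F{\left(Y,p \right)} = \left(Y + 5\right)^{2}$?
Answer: $- \frac{1}{71181} \approx -1.4049 \cdot 10^{-5}$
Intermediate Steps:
$F{\left(Y,p \right)} = \left(5 + Y\right)^{2}$
$\frac{1}{F{\left(-69 + 120,209 \right)} - 74317} = \frac{1}{\left(5 + \left(-69 + 120\right)\right)^{2} - 74317} = \frac{1}{\left(5 + 51\right)^{2} - 74317} = \frac{1}{56^{2} - 74317} = \frac{1}{3136 - 74317} = \frac{1}{-71181} = - \frac{1}{71181}$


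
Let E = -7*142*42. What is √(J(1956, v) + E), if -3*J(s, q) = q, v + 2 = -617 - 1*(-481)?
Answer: I*√41702 ≈ 204.21*I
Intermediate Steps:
v = -138 (v = -2 + (-617 - 1*(-481)) = -2 + (-617 + 481) = -2 - 136 = -138)
J(s, q) = -q/3
E = -41748 (E = -994*42 = -41748)
√(J(1956, v) + E) = √(-⅓*(-138) - 41748) = √(46 - 41748) = √(-41702) = I*√41702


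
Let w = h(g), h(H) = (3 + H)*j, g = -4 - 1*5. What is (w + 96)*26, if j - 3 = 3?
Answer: 1560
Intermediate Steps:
j = 6 (j = 3 + 3 = 6)
g = -9 (g = -4 - 5 = -9)
h(H) = 18 + 6*H (h(H) = (3 + H)*6 = 18 + 6*H)
w = -36 (w = 18 + 6*(-9) = 18 - 54 = -36)
(w + 96)*26 = (-36 + 96)*26 = 60*26 = 1560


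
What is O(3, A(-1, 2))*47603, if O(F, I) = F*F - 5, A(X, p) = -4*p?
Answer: 190412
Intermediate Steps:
O(F, I) = -5 + F² (O(F, I) = F² - 5 = -5 + F²)
O(3, A(-1, 2))*47603 = (-5 + 3²)*47603 = (-5 + 9)*47603 = 4*47603 = 190412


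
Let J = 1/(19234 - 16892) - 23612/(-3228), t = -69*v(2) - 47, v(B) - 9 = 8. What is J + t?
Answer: -2291967047/1889994 ≈ -1212.7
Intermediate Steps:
v(B) = 17 (v(B) = 9 + 8 = 17)
t = -1220 (t = -69*17 - 47 = -1173 - 47 = -1220)
J = 13825633/1889994 (J = 1/2342 - 23612*(-1/3228) = 1/2342 + 5903/807 = 13825633/1889994 ≈ 7.3152)
J + t = 13825633/1889994 - 1220 = -2291967047/1889994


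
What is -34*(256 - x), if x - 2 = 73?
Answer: -6154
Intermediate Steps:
x = 75 (x = 2 + 73 = 75)
-34*(256 - x) = -34*(256 - 1*75) = -34*(256 - 75) = -34*181 = -6154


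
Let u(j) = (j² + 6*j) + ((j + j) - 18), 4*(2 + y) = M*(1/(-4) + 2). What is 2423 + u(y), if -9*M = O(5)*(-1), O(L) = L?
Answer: 49642633/20736 ≈ 2394.0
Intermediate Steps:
M = 5/9 (M = -5*(-1)/9 = -⅑*(-5) = 5/9 ≈ 0.55556)
y = -253/144 (y = -2 + (5*(1/(-4) + 2)/9)/4 = -2 + (5*(1*(-¼) + 2)/9)/4 = -2 + (5*(-¼ + 2)/9)/4 = -2 + ((5/9)*(7/4))/4 = -2 + (¼)*(35/36) = -2 + 35/144 = -253/144 ≈ -1.7569)
u(j) = -18 + j² + 8*j (u(j) = (j² + 6*j) + (2*j - 18) = (j² + 6*j) + (-18 + 2*j) = -18 + j² + 8*j)
2423 + u(y) = 2423 + (-18 + (-253/144)² + 8*(-253/144)) = 2423 + (-18 + 64009/20736 - 253/18) = 2423 - 600695/20736 = 49642633/20736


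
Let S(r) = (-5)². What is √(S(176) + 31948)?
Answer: √31973 ≈ 178.81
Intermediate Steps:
S(r) = 25
√(S(176) + 31948) = √(25 + 31948) = √31973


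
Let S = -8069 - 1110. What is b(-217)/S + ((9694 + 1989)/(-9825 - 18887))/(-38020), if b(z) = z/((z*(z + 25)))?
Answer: 677542987/60120443837760 ≈ 1.1270e-5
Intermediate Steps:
S = -9179
b(z) = 1/(25 + z) (b(z) = z/((z*(25 + z))) = z*(1/(z*(25 + z))) = 1/(25 + z))
b(-217)/S + ((9694 + 1989)/(-9825 - 18887))/(-38020) = 1/((25 - 217)*(-9179)) + ((9694 + 1989)/(-9825 - 18887))/(-38020) = -1/9179/(-192) + (11683/(-28712))*(-1/38020) = -1/192*(-1/9179) + (11683*(-1/28712))*(-1/38020) = 1/1762368 - 11683/28712*(-1/38020) = 1/1762368 + 11683/1091630240 = 677542987/60120443837760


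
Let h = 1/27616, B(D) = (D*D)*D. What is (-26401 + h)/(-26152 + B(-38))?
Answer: 243030005/745852928 ≈ 0.32584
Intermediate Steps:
B(D) = D³ (B(D) = D²*D = D³)
h = 1/27616 ≈ 3.6211e-5
(-26401 + h)/(-26152 + B(-38)) = (-26401 + 1/27616)/(-26152 + (-38)³) = -729090015/(27616*(-26152 - 54872)) = -729090015/27616/(-81024) = -729090015/27616*(-1/81024) = 243030005/745852928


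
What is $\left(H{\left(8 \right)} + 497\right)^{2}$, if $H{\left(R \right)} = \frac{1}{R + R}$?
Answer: $\frac{63250209}{256} \approx 2.4707 \cdot 10^{5}$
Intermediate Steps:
$H{\left(R \right)} = \frac{1}{2 R}$
$\left(H{\left(8 \right)} + 497\right)^{2} = \left(\frac{1}{2 \cdot 8} + 497\right)^{2} = \left(\frac{1}{2} \cdot \frac{1}{8} + 497\right)^{2} = \left(\frac{1}{16} + 497\right)^{2} = \left(\frac{7953}{16}\right)^{2} = \frac{63250209}{256}$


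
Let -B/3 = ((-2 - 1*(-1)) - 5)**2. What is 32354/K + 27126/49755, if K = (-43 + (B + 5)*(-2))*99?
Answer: 682501844/267632145 ≈ 2.5501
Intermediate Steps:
B = -108 (B = -3*((-2 - 1*(-1)) - 5)**2 = -3*((-2 + 1) - 5)**2 = -3*(-1 - 5)**2 = -3*(-6)**2 = -3*36 = -108)
K = 16137 (K = (-43 + (-108 + 5)*(-2))*99 = (-43 - 103*(-2))*99 = (-43 + 206)*99 = 163*99 = 16137)
32354/K + 27126/49755 = 32354/16137 + 27126/49755 = 32354*(1/16137) + 27126*(1/49755) = 32354/16137 + 9042/16585 = 682501844/267632145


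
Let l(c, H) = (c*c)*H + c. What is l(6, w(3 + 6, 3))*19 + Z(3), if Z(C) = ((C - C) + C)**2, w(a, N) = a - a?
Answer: 123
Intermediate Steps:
w(a, N) = 0
l(c, H) = c + H*c**2 (l(c, H) = c**2*H + c = H*c**2 + c = c + H*c**2)
Z(C) = C**2 (Z(C) = (0 + C)**2 = C**2)
l(6, w(3 + 6, 3))*19 + Z(3) = (6*(1 + 0*6))*19 + 3**2 = (6*(1 + 0))*19 + 9 = (6*1)*19 + 9 = 6*19 + 9 = 114 + 9 = 123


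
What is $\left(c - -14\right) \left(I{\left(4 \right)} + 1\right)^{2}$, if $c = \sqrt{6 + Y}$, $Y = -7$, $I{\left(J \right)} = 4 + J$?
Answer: $1134 + 81 i \approx 1134.0 + 81.0 i$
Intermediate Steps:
$c = i$ ($c = \sqrt{6 - 7} = \sqrt{-1} = i \approx 1.0 i$)
$\left(c - -14\right) \left(I{\left(4 \right)} + 1\right)^{2} = \left(i - -14\right) \left(\left(4 + 4\right) + 1\right)^{2} = \left(i + 14\right) \left(8 + 1\right)^{2} = \left(14 + i\right) 9^{2} = \left(14 + i\right) 81 = 1134 + 81 i$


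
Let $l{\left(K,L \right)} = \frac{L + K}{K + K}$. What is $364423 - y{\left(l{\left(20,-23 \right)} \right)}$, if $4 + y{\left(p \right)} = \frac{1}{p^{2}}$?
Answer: $\frac{3278243}{9} \approx 3.6425 \cdot 10^{5}$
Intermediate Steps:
$l{\left(K,L \right)} = \frac{K + L}{2 K}$
$y{\left(p \right)} = -4 + \frac{1}{p^{2}}$
$364423 - y{\left(l{\left(20,-23 \right)} \right)} = 364423 - \left(-4 + \frac{1}{\frac{1}{1600} \left(20 - 23\right)^{2}}\right) = 364423 - \left(-4 + \frac{1}{\frac{9}{1600}}\right) = 364423 - \left(-4 + \frac{1600}{9}\right) = 364423 - \frac{1564}{9} = \frac{3278243}{9}$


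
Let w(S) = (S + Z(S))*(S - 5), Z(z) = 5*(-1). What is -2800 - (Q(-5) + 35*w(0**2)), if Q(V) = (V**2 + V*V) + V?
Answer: -3720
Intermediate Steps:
Z(z) = -5
Q(V) = V + 2*V**2 (Q(V) = (V**2 + V**2) + V = 2*V**2 + V = V + 2*V**2)
w(S) = (-5 + S)**2 (w(S) = (S - 5)*(S - 5) = (-5 + S)*(-5 + S) = (-5 + S)**2)
-2800 - (Q(-5) + 35*w(0**2)) = -2800 - (-5*(1 + 2*(-5)) + 35*(25 + (0**2)**2 - 10*0**2)) = -2800 - (-5*(1 - 10) + 35*(25 + 0**2 - 10*0)) = -2800 - (-5*(-9) + 35*(25 + 0 + 0)) = -2800 - (45 + 35*25) = -2800 - (45 + 875) = -2800 - 1*920 = -2800 - 920 = -3720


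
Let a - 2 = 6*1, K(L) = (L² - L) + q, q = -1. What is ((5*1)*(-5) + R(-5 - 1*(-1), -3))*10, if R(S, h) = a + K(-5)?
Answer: 120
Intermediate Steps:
K(L) = -1 + L² - L (K(L) = (L² - L) - 1 = -1 + L² - L)
a = 8 (a = 2 + 6*1 = 2 + 6 = 8)
R(S, h) = 37 (R(S, h) = 8 + (-1 + (-5)² - 1*(-5)) = 8 + (-1 + 25 + 5) = 8 + 29 = 37)
((5*1)*(-5) + R(-5 - 1*(-1), -3))*10 = ((5*1)*(-5) + 37)*10 = (5*(-5) + 37)*10 = (-25 + 37)*10 = 12*10 = 120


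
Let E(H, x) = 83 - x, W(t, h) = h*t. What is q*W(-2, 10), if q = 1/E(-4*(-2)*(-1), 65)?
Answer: -10/9 ≈ -1.1111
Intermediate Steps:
q = 1/18 (q = 1/(83 - 1*65) = 1/(83 - 65) = 1/18 ≈ 0.055556)
q*W(-2, 10) = (10*(-2))/18 = (1/18)*(-20) = -10/9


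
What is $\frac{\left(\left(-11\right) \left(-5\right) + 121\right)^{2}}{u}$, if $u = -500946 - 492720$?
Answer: $- \frac{15488}{496833} \approx -0.031173$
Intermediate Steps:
$u = -993666$
$\frac{\left(\left(-11\right) \left(-5\right) + 121\right)^{2}}{u} = \frac{\left(\left(-11\right) \left(-5\right) + 121\right)^{2}}{-993666} = \left(55 + 121\right)^{2} \left(- \frac{1}{993666}\right) = 176^{2} \left(- \frac{1}{993666}\right) = 30976 \left(- \frac{1}{993666}\right) = - \frac{15488}{496833}$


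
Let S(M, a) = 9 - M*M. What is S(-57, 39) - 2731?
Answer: -5971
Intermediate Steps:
S(M, a) = 9 - M²
S(-57, 39) - 2731 = (9 - 1*(-57)²) - 2731 = (9 - 1*3249) - 2731 = (9 - 3249) - 2731 = -3240 - 2731 = -5971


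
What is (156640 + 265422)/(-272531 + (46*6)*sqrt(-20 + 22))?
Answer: -115024978922/74272993609 - 116489112*sqrt(2)/74272993609 ≈ -1.5509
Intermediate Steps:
(156640 + 265422)/(-272531 + (46*6)*sqrt(-20 + 22)) = 422062/(-272531 + 276*sqrt(2))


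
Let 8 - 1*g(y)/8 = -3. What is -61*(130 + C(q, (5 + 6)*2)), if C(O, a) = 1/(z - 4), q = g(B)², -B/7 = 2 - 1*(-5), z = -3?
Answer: -55449/7 ≈ -7921.3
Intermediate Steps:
B = -49 (B = -7*(2 - 1*(-5)) = -7*(2 + 5) = -7*7 = -49)
g(y) = 88 (g(y) = 64 - 8*(-3) = 64 + 24 = 88)
q = 7744 (q = 88² = 7744)
C(O, a) = -⅐ (C(O, a) = 1/(-3 - 4) = 1/(-7) = -⅐)
-61*(130 + C(q, (5 + 6)*2)) = -61*(130 - ⅐) = -61*909/7 = -55449/7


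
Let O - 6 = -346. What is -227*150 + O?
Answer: -34390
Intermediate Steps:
O = -340 (O = 6 - 346 = -340)
-227*150 + O = -227*150 - 340 = -34050 - 340 = -34390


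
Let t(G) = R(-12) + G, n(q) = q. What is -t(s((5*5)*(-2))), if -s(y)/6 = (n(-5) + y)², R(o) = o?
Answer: 18162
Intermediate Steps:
s(y) = -6*(-5 + y)²
t(G) = -12 + G
-t(s((5*5)*(-2))) = -(-12 - 6*(-5 + (5*5)*(-2))²) = -(-12 - 6*(-5 + 25*(-2))²) = -(-12 - 6*(-5 - 50)²) = -(-12 - 6*(-55)²) = -(-12 - 6*3025) = -(-12 - 18150) = -1*(-18162) = 18162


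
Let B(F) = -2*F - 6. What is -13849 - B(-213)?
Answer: -14269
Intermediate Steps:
B(F) = -6 - 2*F
-13849 - B(-213) = -13849 - (-6 - 2*(-213)) = -13849 - (-6 + 426) = -13849 - 1*420 = -13849 - 420 = -14269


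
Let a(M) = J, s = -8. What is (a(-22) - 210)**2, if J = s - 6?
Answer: 50176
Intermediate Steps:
J = -14 (J = -8 - 6 = -14)
a(M) = -14
(a(-22) - 210)**2 = (-14 - 210)**2 = (-224)**2 = 50176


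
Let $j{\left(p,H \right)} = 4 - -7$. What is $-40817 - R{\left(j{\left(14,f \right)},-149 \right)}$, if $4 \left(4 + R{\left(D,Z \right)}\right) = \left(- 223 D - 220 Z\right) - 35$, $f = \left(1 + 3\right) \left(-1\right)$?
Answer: $-48386$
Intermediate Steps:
$f = -4$ ($f = 4 \left(-1\right) = -4$)
$j{\left(p,H \right)} = 11$ ($j{\left(p,H \right)} = 4 + 7 = 11$)
$R{\left(D,Z \right)} = - \frac{51}{4} - 55 Z - \frac{223 D}{4}$ ($R{\left(D,Z \right)} = -4 + \frac{\left(- 223 D - 220 Z\right) - 35}{4} = -4 + \frac{-35 - 223 D - 220 Z}{4} = -4 - \left(\frac{35}{4} + 55 Z + \frac{223 D}{4}\right) = - \frac{51}{4} - 55 Z - \frac{223 D}{4}$)
$-40817 - R{\left(j{\left(14,f \right)},-149 \right)} = -40817 - \left(- \frac{51}{4} - -8195 - \frac{2453}{4}\right) = -40817 - \left(- \frac{51}{4} + 8195 - \frac{2453}{4}\right) = -40817 - 7569 = -48386$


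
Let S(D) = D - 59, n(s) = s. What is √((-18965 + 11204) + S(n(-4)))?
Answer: 4*I*√489 ≈ 88.453*I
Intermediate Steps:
S(D) = -59 + D
√((-18965 + 11204) + S(n(-4))) = √((-18965 + 11204) + (-59 - 4)) = √(-7761 - 63) = √(-7824) = 4*I*√489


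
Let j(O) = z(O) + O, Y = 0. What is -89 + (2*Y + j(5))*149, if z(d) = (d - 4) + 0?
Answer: 805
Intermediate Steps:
z(d) = -4 + d (z(d) = (-4 + d) + 0 = -4 + d)
j(O) = -4 + 2*O (j(O) = (-4 + O) + O = -4 + 2*O)
-89 + (2*Y + j(5))*149 = -89 + (2*0 + (-4 + 2*5))*149 = -89 + (0 + (-4 + 10))*149 = -89 + (0 + 6)*149 = -89 + 6*149 = -89 + 894 = 805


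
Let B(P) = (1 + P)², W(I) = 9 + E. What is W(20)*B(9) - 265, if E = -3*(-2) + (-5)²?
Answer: 3735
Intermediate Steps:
E = 31 (E = 6 + 25 = 31)
W(I) = 40 (W(I) = 9 + 31 = 40)
W(20)*B(9) - 265 = 40*(1 + 9)² - 265 = 40*10² - 265 = 40*100 - 265 = 4000 - 265 = 3735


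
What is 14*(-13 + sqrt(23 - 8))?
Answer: -182 + 14*sqrt(15) ≈ -127.78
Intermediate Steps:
14*(-13 + sqrt(23 - 8)) = 14*(-13 + sqrt(15)) = -182 + 14*sqrt(15)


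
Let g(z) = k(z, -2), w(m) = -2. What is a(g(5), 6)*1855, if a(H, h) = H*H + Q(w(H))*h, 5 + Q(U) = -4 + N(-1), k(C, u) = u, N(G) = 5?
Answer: -37100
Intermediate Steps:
g(z) = -2
Q(U) = -4 (Q(U) = -5 + (-4 + 5) = -5 + 1 = -4)
a(H, h) = H**2 - 4*h (a(H, h) = H*H - 4*h = H**2 - 4*h)
a(g(5), 6)*1855 = ((-2)**2 - 4*6)*1855 = (4 - 24)*1855 = -20*1855 = -37100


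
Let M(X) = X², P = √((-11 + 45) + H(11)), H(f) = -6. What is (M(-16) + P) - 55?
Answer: 201 + 2*√7 ≈ 206.29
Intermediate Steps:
P = 2*√7 (P = √((-11 + 45) - 6) = √(34 - 6) = √28 = 2*√7 ≈ 5.2915)
(M(-16) + P) - 55 = ((-16)² + 2*√7) - 55 = (256 + 2*√7) - 55 = 201 + 2*√7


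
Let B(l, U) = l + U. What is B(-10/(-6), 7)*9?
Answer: 78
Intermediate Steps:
B(l, U) = U + l
B(-10/(-6), 7)*9 = (7 - 10/(-6))*9 = (7 - 10*(-⅙))*9 = (7 + 5/3)*9 = (26/3)*9 = 78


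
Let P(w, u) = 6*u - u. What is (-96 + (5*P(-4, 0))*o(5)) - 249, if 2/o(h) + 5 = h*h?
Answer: -345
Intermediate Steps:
o(h) = 2/(-5 + h²) (o(h) = 2/(-5 + h*h) = 2/(-5 + h²))
P(w, u) = 5*u
(-96 + (5*P(-4, 0))*o(5)) - 249 = (-96 + (5*(5*0))*(2/(-5 + 5²))) - 249 = (-96 + (5*0)*(2/(-5 + 25))) - 249 = (-96 + 0*(2/20)) - 249 = (-96 + 0*(2*(1/20))) - 249 = (-96 + 0*(⅒)) - 249 = (-96 + 0) - 249 = -96 - 249 = -345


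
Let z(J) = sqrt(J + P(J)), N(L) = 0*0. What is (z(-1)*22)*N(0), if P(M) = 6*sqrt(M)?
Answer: 0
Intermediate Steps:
N(L) = 0
z(J) = sqrt(J + 6*sqrt(J))
(z(-1)*22)*N(0) = (sqrt(-1 + 6*sqrt(-1))*22)*0 = (sqrt(-1 + 6*I)*22)*0 = (22*sqrt(-1 + 6*I))*0 = 0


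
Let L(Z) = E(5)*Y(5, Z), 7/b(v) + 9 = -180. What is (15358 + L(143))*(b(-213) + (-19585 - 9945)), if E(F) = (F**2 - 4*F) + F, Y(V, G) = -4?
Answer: -1357023322/3 ≈ -4.5234e+8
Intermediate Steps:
E(F) = F**2 - 3*F
b(v) = -1/27 (b(v) = 7/(-9 - 180) = 7/(-189) = 7*(-1/189) = -1/27)
L(Z) = -40 (L(Z) = (5*(-3 + 5))*(-4) = (5*2)*(-4) = 10*(-4) = -40)
(15358 + L(143))*(b(-213) + (-19585 - 9945)) = (15358 - 40)*(-1/27 + (-19585 - 9945)) = 15318*(-1/27 - 29530) = 15318*(-797311/27) = -1357023322/3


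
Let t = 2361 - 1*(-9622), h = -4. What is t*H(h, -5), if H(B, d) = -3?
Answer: -35949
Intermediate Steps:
t = 11983 (t = 2361 + 9622 = 11983)
t*H(h, -5) = 11983*(-3) = -35949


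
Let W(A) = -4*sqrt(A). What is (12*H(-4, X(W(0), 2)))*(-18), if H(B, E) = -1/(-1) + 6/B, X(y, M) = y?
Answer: 108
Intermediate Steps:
H(B, E) = 1 + 6/B (H(B, E) = -1*(-1) + 6/B = 1 + 6/B)
(12*H(-4, X(W(0), 2)))*(-18) = (12*((6 - 4)/(-4)))*(-18) = (12*(-1/4*2))*(-18) = (12*(-1/2))*(-18) = -6*(-18) = 108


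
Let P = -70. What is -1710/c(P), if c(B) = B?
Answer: 171/7 ≈ 24.429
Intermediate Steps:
-1710/c(P) = -1710/(-70) = -1710*(-1/70) = 171/7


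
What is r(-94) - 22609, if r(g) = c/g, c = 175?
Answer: -2125421/94 ≈ -22611.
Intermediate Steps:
r(g) = 175/g
r(-94) - 22609 = 175/(-94) - 22609 = 175*(-1/94) - 22609 = -175/94 - 22609 = -2125421/94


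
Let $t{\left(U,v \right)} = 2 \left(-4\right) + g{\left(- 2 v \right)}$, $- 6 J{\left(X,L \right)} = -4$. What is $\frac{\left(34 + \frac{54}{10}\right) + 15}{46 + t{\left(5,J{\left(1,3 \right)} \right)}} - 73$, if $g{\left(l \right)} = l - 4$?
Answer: $- \frac{17477}{245} \approx -71.335$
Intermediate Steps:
$g{\left(l \right)} = -4 + l$
$J{\left(X,L \right)} = \frac{2}{3}$ ($J{\left(X,L \right)} = \left(- \frac{1}{6}\right) \left(-4\right) = \frac{2}{3}$)
$t{\left(U,v \right)} = -12 - 2 v$ ($t{\left(U,v \right)} = 2 \left(-4\right) - \left(4 + 2 v\right) = -8 - \left(4 + 2 v\right) = -12 - 2 v$)
$\frac{\left(34 + \frac{54}{10}\right) + 15}{46 + t{\left(5,J{\left(1,3 \right)} \right)}} - 73 = \frac{\left(34 + \frac{54}{10}\right) + 15}{46 - \frac{40}{3}} - 73 = \frac{\left(34 + 54 \cdot \frac{1}{10}\right) + 15}{46 - \frac{40}{3}} - 73 = \frac{\left(34 + \frac{27}{5}\right) + 15}{46 - \frac{40}{3}} - 73 = \frac{\frac{197}{5} + 15}{\frac{98}{3}} - 73 = \frac{272}{5} \cdot \frac{3}{98} - 73 = \frac{408}{245} - 73 = - \frac{17477}{245}$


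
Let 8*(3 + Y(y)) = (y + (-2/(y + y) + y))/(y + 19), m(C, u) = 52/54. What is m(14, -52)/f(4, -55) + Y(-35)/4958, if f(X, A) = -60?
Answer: -29765663/1799159040 ≈ -0.016544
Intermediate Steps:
m(C, u) = 26/27 (m(C, u) = 52*(1/54) = 26/27)
Y(y) = -3 + (-1/y + 2*y)/(8*(19 + y)) (Y(y) = -3 + ((y + (-2/(y + y) + y))/(y + 19))/8 = -3 + ((y + (-2/(2*y) + y))/(19 + y))/8 = -3 + ((y + ((1/(2*y))*(-2) + y))/(19 + y))/8 = -3 + ((y + (-1/y + y))/(19 + y))/8 = -3 + ((y + (y - 1/y))/(19 + y))/8 = -3 + ((-1/y + 2*y)/(19 + y))/8 = -3 + (-1/y + 2*y)/(8*(19 + y)))
m(14, -52)/f(4, -55) + Y(-35)/4958 = (26/27)/(-60) + ((⅛)*(-1 - 456*(-35) - 22*(-35)²)/(-35*(19 - 35)))/4958 = (26/27)*(-1/60) + ((⅛)*(-1/35)*(-1 + 15960 - 22*1225)/(-16))*(1/4958) = -13/810 + ((⅛)*(-1/35)*(-1/16)*(-1 + 15960 - 26950))*(1/4958) = -13/810 + ((⅛)*(-1/35)*(-1/16)*(-10991))*(1/4958) = -13/810 - 10991/4480*1/4958 = -13/810 - 10991/22211840 = -29765663/1799159040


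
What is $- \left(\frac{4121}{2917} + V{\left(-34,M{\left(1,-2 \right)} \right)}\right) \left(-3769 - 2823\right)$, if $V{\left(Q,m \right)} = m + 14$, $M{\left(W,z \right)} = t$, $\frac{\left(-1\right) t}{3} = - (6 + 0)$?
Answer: $\frac{642489280}{2917} \approx 2.2026 \cdot 10^{5}$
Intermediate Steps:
$t = 18$ ($t = - 3 \left(- (6 + 0)\right) = - 3 \left(\left(-1\right) 6\right) = \left(-3\right) \left(-6\right) = 18$)
$M{\left(W,z \right)} = 18$
$V{\left(Q,m \right)} = 14 + m$
$- \left(\frac{4121}{2917} + V{\left(-34,M{\left(1,-2 \right)} \right)}\right) \left(-3769 - 2823\right) = - \left(\frac{4121}{2917} + \left(14 + 18\right)\right) \left(-3769 - 2823\right) = - \left(4121 \cdot \frac{1}{2917} + 32\right) \left(-6592\right) = - \left(\frac{4121}{2917} + 32\right) \left(-6592\right) = - \frac{97465 \left(-6592\right)}{2917} = \left(-1\right) \left(- \frac{642489280}{2917}\right) = \frac{642489280}{2917}$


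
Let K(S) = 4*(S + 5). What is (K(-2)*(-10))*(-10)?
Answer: 1200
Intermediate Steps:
K(S) = 20 + 4*S (K(S) = 4*(5 + S) = 20 + 4*S)
(K(-2)*(-10))*(-10) = ((20 + 4*(-2))*(-10))*(-10) = ((20 - 8)*(-10))*(-10) = (12*(-10))*(-10) = -120*(-10) = 1200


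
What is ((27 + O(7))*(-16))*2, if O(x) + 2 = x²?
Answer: -2368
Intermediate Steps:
O(x) = -2 + x²
((27 + O(7))*(-16))*2 = ((27 + (-2 + 7²))*(-16))*2 = ((27 + (-2 + 49))*(-16))*2 = ((27 + 47)*(-16))*2 = (74*(-16))*2 = -1184*2 = -2368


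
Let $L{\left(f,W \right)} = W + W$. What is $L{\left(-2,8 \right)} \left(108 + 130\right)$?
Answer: $3808$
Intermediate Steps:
$L{\left(f,W \right)} = 2 W$
$L{\left(-2,8 \right)} \left(108 + 130\right) = 2 \cdot 8 \left(108 + 130\right) = 16 \cdot 238 = 3808$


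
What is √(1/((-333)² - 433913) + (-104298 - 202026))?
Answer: I*√1997701626253853/80756 ≈ 553.47*I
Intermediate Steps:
√(1/((-333)² - 433913) + (-104298 - 202026)) = √(1/(110889 - 433913) - 306324) = √(1/(-323024) - 306324) = √(-1/323024 - 306324) = √(-98950003777/323024) = I*√1997701626253853/80756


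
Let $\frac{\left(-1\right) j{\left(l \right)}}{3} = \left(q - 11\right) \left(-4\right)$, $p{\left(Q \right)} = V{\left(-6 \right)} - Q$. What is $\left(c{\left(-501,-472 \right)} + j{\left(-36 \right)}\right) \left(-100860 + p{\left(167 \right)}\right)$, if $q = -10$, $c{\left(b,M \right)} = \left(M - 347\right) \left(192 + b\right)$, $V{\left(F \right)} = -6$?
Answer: $-25543062027$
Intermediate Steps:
$c{\left(b,M \right)} = \left(-347 + M\right) \left(192 + b\right)$
$p{\left(Q \right)} = -6 - Q$
$j{\left(l \right)} = -252$ ($j{\left(l \right)} = - 3 \left(-10 - 11\right) \left(-4\right) = - 3 \left(\left(-21\right) \left(-4\right)\right) = \left(-3\right) 84 = -252$)
$\left(c{\left(-501,-472 \right)} + j{\left(-36 \right)}\right) \left(-100860 + p{\left(167 \right)}\right) = \left(\left(-66624 - -173847 + 192 \left(-472\right) - -236472\right) - 252\right) \left(-100860 - 173\right) = \left(\left(-66624 + 173847 - 90624 + 236472\right) - 252\right) \left(-100860 - 173\right) = \left(253071 - 252\right) \left(-100860 - 173\right) = 252819 \left(-101033\right) = -25543062027$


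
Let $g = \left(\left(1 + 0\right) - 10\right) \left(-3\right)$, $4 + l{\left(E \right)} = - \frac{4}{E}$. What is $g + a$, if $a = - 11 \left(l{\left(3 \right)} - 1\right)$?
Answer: $\frac{290}{3} \approx 96.667$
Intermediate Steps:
$l{\left(E \right)} = -4 - \frac{4}{E}$
$a = \frac{209}{3}$ ($a = - 11 \left(\left(-4 - \frac{4}{3}\right) - 1\right) = - 11 \left(- \frac{16}{3} - 1\right) = \left(-11\right) \left(- \frac{19}{3}\right) = \frac{209}{3} \approx 69.667$)
$g = 27$ ($g = \left(1 - 10\right) \left(-3\right) = \left(-9\right) \left(-3\right) = 27$)
$g + a = 27 + \frac{209}{3} = \frac{290}{3}$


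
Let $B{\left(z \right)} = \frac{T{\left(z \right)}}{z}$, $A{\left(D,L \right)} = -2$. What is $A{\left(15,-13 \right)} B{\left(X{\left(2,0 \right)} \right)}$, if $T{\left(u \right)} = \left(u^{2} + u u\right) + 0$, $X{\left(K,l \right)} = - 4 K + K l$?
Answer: $32$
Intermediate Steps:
$T{\left(u \right)} = 2 u^{2}$ ($T{\left(u \right)} = \left(u^{2} + u^{2}\right) + 0 = 2 u^{2} + 0 = 2 u^{2}$)
$B{\left(z \right)} = 2 z$ ($B{\left(z \right)} = \frac{2 z^{2}}{z} = 2 z$)
$A{\left(15,-13 \right)} B{\left(X{\left(2,0 \right)} \right)} = - 2 \cdot 2 \cdot 2 \left(-4 + 0\right) = - 2 \cdot 2 \cdot 2 \left(-4\right) = - 2 \cdot 2 \left(-8\right) = \left(-2\right) \left(-16\right) = 32$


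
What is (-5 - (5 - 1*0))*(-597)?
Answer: 5970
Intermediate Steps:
(-5 - (5 - 1*0))*(-597) = (-5 - (5 + 0))*(-597) = (-5 - 1*5)*(-597) = (-5 - 5)*(-597) = -10*(-597) = 5970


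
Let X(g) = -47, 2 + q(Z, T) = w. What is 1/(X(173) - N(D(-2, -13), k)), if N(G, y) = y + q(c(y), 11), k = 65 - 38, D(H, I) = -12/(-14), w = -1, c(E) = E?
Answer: -1/71 ≈ -0.014085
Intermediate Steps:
q(Z, T) = -3 (q(Z, T) = -2 - 1 = -3)
D(H, I) = 6/7 (D(H, I) = -12*(-1/14) = 6/7)
k = 27
N(G, y) = -3 + y (N(G, y) = y - 3 = -3 + y)
1/(X(173) - N(D(-2, -13), k)) = 1/(-47 - (-3 + 27)) = 1/(-47 - 1*24) = 1/(-47 - 24) = 1/(-71) = -1/71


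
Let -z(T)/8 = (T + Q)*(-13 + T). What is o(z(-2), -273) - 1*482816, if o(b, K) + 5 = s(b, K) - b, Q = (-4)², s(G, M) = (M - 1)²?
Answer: -409425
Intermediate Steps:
s(G, M) = (-1 + M)²
Q = 16
z(T) = -8*(-13 + T)*(16 + T) (z(T) = -8*(T + 16)*(-13 + T) = -8*(16 + T)*(-13 + T) = -8*(-13 + T)*(16 + T))
o(b, K) = -5 + (-1 + K)² - b (o(b, K) = -5 + ((-1 + K)² - b) = -5 + (-1 + K)² - b)
o(z(-2), -273) - 1*482816 = (-5 + (-1 - 273)² - (1664 - 24*(-2) - 8*(-2)²)) - 1*482816 = (-5 + (-274)² - (1664 + 48 - 8*4)) - 482816 = (-5 + 75076 - (1664 + 48 - 32)) - 482816 = (-5 + 75076 - 1*1680) - 482816 = (-5 + 75076 - 1680) - 482816 = 73391 - 482816 = -409425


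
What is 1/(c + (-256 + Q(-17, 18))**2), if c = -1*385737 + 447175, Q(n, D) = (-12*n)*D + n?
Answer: 1/11614639 ≈ 8.6098e-8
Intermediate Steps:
Q(n, D) = n - 12*D*n (Q(n, D) = -12*D*n + n = n - 12*D*n)
c = 61438 (c = -385737 + 447175 = 61438)
1/(c + (-256 + Q(-17, 18))**2) = 1/(61438 + (-256 - 17*(1 - 12*18))**2) = 1/(61438 + (-256 - 17*(1 - 216))**2) = 1/(61438 + (-256 - 17*(-215))**2) = 1/(61438 + (-256 + 3655)**2) = 1/(61438 + 3399**2) = 1/(61438 + 11553201) = 1/11614639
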